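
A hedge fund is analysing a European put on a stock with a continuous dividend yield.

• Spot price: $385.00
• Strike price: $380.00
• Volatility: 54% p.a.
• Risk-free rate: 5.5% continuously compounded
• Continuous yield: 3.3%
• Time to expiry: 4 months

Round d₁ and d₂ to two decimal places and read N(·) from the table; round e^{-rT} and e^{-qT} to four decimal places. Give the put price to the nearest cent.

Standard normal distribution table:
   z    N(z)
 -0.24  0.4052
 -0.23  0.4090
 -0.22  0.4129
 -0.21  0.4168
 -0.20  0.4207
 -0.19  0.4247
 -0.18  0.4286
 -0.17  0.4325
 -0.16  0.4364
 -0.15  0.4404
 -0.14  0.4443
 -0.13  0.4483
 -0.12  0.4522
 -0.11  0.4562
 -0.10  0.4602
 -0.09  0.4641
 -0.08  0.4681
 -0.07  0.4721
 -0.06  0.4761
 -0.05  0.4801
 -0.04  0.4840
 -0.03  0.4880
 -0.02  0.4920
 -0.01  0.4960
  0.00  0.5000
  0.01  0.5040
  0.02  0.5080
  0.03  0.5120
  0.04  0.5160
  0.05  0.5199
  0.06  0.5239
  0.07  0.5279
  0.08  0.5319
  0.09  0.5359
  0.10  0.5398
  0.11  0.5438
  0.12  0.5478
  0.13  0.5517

$42.70

σ√T = 0.54 × 0.5774 = 0.3118
d₁ = [ln(385/380) + (0.055 − 0.033 + ½·0.54²)·0.3333] / (σ√T) = (0.0131 + 0.0559) / 0.3118 = 0.2213 → 0.22
d₂ = 0.2213 − 0.3118 = -0.0904 → -0.09
exp(−qT) = exp(−0.033·0.3333) = 0.9891;  exp(−rT) = exp(−0.055·0.3333) = 0.9818
P = 380·0.9818·N(0.09) − 385·0.9891·N(-0.22) = 380·0.9818·0.5359 − 385·0.9891·0.4129 = 199.9357 − 157.2338 = 42.7020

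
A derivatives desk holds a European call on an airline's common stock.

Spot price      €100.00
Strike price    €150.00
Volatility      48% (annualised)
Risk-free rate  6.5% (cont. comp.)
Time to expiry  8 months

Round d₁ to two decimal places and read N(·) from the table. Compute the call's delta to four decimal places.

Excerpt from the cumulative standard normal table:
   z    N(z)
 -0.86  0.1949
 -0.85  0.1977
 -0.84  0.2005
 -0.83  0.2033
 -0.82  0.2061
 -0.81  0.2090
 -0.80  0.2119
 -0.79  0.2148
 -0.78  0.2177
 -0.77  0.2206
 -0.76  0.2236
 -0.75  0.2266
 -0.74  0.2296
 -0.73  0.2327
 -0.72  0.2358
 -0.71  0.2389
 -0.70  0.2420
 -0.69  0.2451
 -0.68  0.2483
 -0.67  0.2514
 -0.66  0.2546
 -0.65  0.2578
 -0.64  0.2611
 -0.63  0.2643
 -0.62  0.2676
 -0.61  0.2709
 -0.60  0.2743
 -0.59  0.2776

0.2327

σ√T = 0.48·√0.6667 = 0.3919
ln(S/K) + (r + σ²/2)T = ln(100/150) + (0.065 + 0.48²/2)·0.6667 = -0.4055 + 0.1201 = -0.2853
d₁ = -0.2853 / 0.3919 = -0.7280 → -0.73
N(d₁) = N(-0.73) = 0.2327
Δ_call = N(d₁) = 0.2327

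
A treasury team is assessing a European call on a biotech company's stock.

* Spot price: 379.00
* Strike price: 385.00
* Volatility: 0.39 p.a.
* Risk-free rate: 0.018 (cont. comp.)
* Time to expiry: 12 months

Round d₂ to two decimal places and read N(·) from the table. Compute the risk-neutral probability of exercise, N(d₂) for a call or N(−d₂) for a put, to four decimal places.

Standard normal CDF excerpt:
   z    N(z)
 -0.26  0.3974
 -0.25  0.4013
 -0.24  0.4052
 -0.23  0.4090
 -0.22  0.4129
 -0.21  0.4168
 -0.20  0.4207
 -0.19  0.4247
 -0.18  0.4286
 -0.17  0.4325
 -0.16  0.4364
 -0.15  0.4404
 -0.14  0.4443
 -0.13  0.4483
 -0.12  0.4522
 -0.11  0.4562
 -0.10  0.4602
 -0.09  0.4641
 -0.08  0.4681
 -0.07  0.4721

0.4247

T = 1;  σ√T = 0.3900
d₁ = [ln(379/385) + (0.018 + 0.39²/2)·1] / 0.3900 = [-0.0157 + 0.0941] / 0.3900 = 0.2009 ⇒ 0.20
d₂ = d₁ − σ√T = 0.2009 − 0.3900 = -0.1891 ⇒ -0.19
Risk-neutral Pr[S_T > K] = N(d₂) = N(-0.19) = 0.4247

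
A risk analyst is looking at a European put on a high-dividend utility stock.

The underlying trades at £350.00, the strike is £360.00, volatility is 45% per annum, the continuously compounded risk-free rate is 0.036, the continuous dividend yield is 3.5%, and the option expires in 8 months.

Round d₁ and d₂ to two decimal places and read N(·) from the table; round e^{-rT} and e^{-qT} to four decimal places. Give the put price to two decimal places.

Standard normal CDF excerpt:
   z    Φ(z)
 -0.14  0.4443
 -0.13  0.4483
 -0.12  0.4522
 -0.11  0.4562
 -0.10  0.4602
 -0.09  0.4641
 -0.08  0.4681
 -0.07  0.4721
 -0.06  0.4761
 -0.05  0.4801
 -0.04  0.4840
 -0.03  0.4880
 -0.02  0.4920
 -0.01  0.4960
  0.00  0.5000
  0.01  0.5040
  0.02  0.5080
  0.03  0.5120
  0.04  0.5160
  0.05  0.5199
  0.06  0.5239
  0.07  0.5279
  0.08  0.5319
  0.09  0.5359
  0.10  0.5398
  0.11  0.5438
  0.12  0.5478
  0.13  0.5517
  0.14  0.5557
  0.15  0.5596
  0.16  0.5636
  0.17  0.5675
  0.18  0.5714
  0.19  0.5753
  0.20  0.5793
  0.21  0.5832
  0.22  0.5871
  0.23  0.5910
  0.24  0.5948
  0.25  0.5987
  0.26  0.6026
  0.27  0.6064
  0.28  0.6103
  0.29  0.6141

£55.81

σ√T = 0.45 × 0.8165 = 0.3674
d₁ = [ln(350/360) + (0.036 − 0.035 + 0.45²/2)·0.6667] / 0.3674 = [-0.0282 + 0.0682] / 0.3674 = 0.1089 → 0.11
d₂ = d₁ − σ√T = 0.1089 − 0.3674 = -0.2586 → -0.26
e^(−qT) = e^(−0.035·0.6667) = 0.9769;  e^(−rT) = e^(−0.036·0.6667) = 0.9763
N(−d₂) = N(0.26) = 0.6026;  N(−d₁) = N(-0.11) = 0.4562
P = 360·0.9763·0.6026 − 350·0.9769·0.4562 = 211.7946 − 155.9816 = 55.8130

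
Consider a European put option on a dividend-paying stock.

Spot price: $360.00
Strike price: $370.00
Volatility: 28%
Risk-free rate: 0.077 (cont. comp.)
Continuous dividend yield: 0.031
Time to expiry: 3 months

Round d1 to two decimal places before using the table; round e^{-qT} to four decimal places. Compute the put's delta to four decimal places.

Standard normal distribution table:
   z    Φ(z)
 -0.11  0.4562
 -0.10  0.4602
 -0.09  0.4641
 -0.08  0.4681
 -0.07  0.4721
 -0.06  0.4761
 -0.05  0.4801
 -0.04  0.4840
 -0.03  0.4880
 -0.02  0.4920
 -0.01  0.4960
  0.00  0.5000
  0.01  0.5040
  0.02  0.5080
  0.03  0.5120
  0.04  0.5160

σ√T = 0.28·√0.25 = 0.1400
d₁ = [ln(360/370) + (0.077 − 0.031 + ½·0.28²)·0.25] / (σ√T) = (-0.0274 + 0.0213) / 0.1400 = -0.0436 which rounds to -0.04
N(d₁) = N(-0.04) = 0.4840
Δ_put = exp(−qT)·(N(d₁) − 1) = 0.9923·(0.4840 − 1) = -0.5120

-0.5120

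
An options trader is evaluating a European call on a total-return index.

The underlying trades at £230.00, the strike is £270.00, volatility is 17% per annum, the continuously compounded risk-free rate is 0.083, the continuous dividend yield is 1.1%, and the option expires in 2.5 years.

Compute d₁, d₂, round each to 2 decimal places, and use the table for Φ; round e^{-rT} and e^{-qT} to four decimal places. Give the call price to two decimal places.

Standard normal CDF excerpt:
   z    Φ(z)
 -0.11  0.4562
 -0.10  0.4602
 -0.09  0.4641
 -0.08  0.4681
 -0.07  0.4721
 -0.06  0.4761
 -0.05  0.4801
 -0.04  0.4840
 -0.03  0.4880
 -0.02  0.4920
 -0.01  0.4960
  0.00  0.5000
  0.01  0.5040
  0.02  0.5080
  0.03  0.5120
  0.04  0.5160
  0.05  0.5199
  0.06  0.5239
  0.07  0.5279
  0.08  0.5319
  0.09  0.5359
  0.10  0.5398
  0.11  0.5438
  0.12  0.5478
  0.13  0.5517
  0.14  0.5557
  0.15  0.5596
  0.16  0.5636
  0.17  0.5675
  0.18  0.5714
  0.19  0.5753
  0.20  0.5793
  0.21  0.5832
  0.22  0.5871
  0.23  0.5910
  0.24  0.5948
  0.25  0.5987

£26.04

T = 2.5;  σ√T = 0.2688
ln(S/K) + (r − q + σ²/2)T = ln(230/270) + (0.083 − 0.011 + 0.17²/2)·2.5 = -0.1603 + 0.2161 = 0.0558
d₁ = 0.0558 / 0.2688 = 0.2075 ⇒ 0.21
d₂ = d₁ − σ√T = 0.2075 − 0.2688 = -0.0613 ⇒ -0.06
exp(−qT) = exp(−0.011·2.5) = 0.9729;  exp(−rT) = exp(−0.083·2.5) = 0.8126
N(d₁) = N(0.21) = 0.5832;  N(d₂) = N(-0.06) = 0.4761
C = 230·0.9729·0.5832 − 270·0.8126·0.4761 = 130.5009 − 104.4573 = 26.0436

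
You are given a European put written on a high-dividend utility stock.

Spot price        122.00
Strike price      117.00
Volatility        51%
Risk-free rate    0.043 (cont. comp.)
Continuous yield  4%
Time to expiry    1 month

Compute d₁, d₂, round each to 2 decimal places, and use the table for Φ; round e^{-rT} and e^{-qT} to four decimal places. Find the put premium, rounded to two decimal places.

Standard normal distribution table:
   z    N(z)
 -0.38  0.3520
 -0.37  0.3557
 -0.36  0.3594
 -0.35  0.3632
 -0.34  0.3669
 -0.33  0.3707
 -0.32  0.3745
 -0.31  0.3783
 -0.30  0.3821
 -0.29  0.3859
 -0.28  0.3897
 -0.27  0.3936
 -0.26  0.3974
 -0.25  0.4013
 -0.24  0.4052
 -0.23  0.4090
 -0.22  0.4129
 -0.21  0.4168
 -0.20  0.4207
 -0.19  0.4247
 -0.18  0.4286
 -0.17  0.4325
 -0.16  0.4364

4.89

T = 0.08333;  σ√T = 0.1472
d₁ = [ln(122/117) + (0.043 − 0.04 + 0.51²/2)·0.08333] / 0.1472 = [0.0418 + 0.0111] / 0.1472 = 0.3596 ≈ 0.36
d₂ = d₁ − σ√T = 0.3596 − 0.1472 = 0.2123 ≈ 0.21
e^(−qT) = e^(−0.04·0.08333) = 0.9967;  e^(−rT) = e^(−0.043·0.08333) = 0.9964
N(−d₂) = N(-0.21) = 0.4168;  N(−d₁) = N(-0.36) = 0.3594
P = 117·0.9964·0.4168 − 122·0.9967·0.3594 = 48.5900 − 43.7021 = 4.8879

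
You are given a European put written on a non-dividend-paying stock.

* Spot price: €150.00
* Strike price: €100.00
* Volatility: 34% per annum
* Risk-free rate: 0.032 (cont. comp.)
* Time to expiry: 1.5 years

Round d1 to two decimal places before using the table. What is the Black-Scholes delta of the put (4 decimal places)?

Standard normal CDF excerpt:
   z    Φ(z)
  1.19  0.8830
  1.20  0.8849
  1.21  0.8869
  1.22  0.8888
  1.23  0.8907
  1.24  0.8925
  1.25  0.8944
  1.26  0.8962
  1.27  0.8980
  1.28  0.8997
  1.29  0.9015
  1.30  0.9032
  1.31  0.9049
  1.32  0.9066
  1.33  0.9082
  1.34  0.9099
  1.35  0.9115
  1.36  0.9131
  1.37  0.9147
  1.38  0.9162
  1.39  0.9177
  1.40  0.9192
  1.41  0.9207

-0.0968

T = 1.5;  σ√T = 0.4164
d₁ = [ln(150/100) + (0.032 + 0.34²/2)·1.5] / 0.4164 = [0.4055 + 0.1347] / 0.4164 = 1.2972 which rounds to 1.30
N(d₁) = N(1.30) = 0.9032
Δ_put = N(d₁) − 1 = 0.9032 − 1 = -0.0968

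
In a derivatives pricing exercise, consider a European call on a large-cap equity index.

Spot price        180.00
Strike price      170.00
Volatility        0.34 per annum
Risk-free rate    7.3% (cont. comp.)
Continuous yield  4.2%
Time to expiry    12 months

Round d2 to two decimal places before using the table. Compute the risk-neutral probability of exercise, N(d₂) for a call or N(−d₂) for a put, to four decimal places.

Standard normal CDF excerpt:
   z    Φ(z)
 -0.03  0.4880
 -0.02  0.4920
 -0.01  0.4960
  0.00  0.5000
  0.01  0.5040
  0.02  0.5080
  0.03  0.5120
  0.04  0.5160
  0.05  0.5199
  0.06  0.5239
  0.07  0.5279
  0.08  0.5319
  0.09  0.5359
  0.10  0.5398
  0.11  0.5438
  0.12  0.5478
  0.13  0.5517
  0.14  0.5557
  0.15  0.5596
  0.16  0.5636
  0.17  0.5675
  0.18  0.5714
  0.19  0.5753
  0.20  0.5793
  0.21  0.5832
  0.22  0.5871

0.5359

σ√T = 0.34·√1 = 0.3400
ln(S/K) + (r − q + σ²/2)T = ln(180/170) + (0.073 − 0.042 + 0.34²/2)·1 = 0.0572 + 0.0888 = 0.1460
d₁ = 0.1460 / 0.3400 = 0.4293 ≈ 0.43
d₂ = d₁ − σ√T = 0.4293 − 0.3400 = 0.0893 ≈ 0.09
Risk-neutral Pr[S_T > K] = N(d₂) = N(0.09) = 0.5359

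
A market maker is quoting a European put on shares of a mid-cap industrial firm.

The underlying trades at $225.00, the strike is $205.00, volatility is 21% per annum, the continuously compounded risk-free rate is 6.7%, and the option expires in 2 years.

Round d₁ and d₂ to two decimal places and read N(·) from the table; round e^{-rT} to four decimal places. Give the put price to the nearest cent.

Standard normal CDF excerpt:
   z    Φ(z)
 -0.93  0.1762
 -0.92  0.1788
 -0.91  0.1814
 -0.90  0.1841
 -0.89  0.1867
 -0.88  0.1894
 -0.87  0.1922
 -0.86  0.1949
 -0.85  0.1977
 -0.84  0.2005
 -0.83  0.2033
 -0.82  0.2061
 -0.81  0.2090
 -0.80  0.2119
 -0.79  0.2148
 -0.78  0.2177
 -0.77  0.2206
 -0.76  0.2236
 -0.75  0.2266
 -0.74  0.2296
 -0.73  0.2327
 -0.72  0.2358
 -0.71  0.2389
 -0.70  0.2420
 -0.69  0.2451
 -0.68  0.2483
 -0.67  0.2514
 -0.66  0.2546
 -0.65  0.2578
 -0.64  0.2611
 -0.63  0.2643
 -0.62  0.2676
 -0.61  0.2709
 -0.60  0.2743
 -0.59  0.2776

$7.16

σ√T = 0.21·√2 = 0.2970
ln(S/K) + (r + σ²/2)T = ln(225/205) + (0.067 + 0.21²/2)·2 = 0.0931 + 0.1781 = 0.2712
d₁ = 0.2712 / 0.2970 = 0.9131 which rounds to 0.91
d₂ = d₁ − σ√T = 0.9131 − 0.2970 = 0.6162 which rounds to 0.62
e^(−rT) = e^(−0.067·2) = 0.8746
N(−d₂) = N(-0.62) = 0.2676;  N(−d₁) = N(-0.91) = 0.1814
P = 205·0.8746·0.2676 − 225·0.1814 = 47.9788 − 40.8150 = 7.1638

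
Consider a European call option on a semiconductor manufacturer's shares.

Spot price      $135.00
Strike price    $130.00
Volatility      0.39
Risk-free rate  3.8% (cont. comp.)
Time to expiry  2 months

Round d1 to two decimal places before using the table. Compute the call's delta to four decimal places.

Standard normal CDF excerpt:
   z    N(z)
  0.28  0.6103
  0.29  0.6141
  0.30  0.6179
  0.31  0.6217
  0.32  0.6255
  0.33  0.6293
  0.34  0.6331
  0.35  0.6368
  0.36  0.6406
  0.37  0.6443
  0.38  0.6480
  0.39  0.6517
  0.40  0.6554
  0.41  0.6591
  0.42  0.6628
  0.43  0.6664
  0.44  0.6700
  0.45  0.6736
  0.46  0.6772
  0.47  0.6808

T = 0.1667;  σ√T = 0.1592
d₁ = [ln(135/130) + (0.038 + 0.39²/2)·0.1667] / 0.1592 = [0.0377 + 0.0190] / 0.1592 = 0.3564 ≈ 0.36
N(d₁) = N(0.36) = 0.6406
Δ_call = N(d₁) = 0.6406

0.6406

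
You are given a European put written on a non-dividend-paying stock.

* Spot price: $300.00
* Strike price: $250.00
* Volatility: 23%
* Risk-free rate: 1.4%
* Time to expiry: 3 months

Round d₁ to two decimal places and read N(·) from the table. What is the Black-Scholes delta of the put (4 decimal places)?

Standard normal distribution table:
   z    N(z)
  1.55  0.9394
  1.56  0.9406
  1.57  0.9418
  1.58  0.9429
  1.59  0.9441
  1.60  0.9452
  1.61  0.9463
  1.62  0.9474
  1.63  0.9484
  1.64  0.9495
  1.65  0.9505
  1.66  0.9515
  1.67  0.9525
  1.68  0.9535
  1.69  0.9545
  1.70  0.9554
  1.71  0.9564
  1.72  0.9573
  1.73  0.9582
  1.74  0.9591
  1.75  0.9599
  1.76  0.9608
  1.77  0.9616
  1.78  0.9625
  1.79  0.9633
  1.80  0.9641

-0.0475

T = 0.25;  σ√T = 0.1150
d₁ = [ln(300/250) + (0.014 + 0.23²/2)·0.25] / 0.1150 = [0.1823 + 0.0101] / 0.1150 = 1.6733 ⇒ 1.67
N(d₁) = N(1.67) = 0.9525
Δ_put = N(d₁) − 1 = 0.9525 − 1 = -0.0475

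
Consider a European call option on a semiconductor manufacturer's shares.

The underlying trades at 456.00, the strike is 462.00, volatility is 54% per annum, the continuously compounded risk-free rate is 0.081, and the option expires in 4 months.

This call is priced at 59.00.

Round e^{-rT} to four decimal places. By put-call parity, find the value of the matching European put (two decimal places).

exp(−rT) = exp(−0.081·0.3333) = 0.9734
Put-call parity: C − P = S − K·e^(−rT) = 456 − 462·0.9734 = 456 − 449.7108 = 6.2892
P = C − (C − P) = 59.00 − (6.2892) = 52.7108

52.71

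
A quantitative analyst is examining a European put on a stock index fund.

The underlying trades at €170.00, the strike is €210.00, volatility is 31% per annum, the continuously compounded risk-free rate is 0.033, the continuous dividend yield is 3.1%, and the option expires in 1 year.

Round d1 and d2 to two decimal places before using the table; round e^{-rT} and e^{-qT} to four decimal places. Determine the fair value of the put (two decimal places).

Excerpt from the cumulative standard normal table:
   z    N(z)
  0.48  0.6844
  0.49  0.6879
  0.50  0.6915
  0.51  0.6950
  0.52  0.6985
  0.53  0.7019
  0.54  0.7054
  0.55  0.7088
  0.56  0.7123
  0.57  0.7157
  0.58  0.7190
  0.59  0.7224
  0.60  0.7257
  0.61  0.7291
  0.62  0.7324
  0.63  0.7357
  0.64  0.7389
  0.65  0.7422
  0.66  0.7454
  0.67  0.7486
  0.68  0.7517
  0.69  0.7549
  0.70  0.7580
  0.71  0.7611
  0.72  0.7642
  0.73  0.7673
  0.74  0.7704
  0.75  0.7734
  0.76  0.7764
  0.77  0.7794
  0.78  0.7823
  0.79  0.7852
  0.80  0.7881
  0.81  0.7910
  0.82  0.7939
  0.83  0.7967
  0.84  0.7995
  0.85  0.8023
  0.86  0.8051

σ√T = 0.31·√1 = 0.3100
d₁ = [ln(170/210) + (0.033 − 0.031 + 0.31²/2)·1] / 0.3100 = [-0.2113 + 0.0501] / 0.3100 = -0.5202 → -0.52
d₂ = d₁ − σ√T = -0.5202 − 0.3100 = -0.8302 → -0.83
e^(−qT) = e^(−0.031·1) = 0.9695;  e^(−rT) = e^(−0.033·1) = 0.9675
N(−d₂) = N(0.83) = 0.7967;  N(−d₁) = N(0.52) = 0.6985
P = 210·0.9675·0.7967 − 170·0.9695·0.6985 = 161.8695 − 115.1233 = 46.7462

€46.75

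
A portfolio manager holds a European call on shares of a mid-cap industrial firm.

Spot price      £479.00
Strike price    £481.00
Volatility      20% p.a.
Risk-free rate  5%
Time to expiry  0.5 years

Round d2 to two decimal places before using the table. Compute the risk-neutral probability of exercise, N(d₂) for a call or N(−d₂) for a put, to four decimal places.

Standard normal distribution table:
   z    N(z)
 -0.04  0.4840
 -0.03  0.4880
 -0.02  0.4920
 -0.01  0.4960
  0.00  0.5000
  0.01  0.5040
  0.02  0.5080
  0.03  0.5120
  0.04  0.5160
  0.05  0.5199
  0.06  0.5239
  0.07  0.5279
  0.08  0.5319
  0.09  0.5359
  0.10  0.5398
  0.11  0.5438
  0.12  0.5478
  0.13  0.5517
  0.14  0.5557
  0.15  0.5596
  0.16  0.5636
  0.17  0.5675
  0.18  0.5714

σ√T = 0.2 × 0.7071 = 0.1414
d₁ = [ln(479/481) + (0.05 + ½·0.2²)·0.5] / (σ√T) = (-0.0042 + 0.0350) / 0.1414 = 0.2180 which rounds to 0.22
d₂ = 0.2180 − 0.1414 = 0.0766 which rounds to 0.08
Risk-neutral Pr[S_T > K] = N(d₂) = N(0.08) = 0.5319

0.5319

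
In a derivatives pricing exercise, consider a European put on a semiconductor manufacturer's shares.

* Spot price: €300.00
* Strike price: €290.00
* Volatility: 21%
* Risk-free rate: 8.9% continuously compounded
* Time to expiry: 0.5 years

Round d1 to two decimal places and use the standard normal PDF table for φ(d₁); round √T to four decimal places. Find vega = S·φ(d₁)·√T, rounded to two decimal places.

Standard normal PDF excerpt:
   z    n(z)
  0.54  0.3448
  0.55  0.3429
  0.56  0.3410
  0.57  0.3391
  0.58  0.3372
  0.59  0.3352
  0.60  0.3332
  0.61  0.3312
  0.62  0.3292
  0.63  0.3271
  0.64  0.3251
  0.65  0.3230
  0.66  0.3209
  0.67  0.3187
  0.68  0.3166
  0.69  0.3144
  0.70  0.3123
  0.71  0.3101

70.68

T = 0.5;  σ√T = 0.1485
ln(S/K) + (r + σ²/2)T = ln(300/290) + (0.089 + 0.21²/2)·0.5 = 0.0339 + 0.0555 = 0.0894
d₁ = 0.0894 / 0.1485 = 0.6022 ⇒ 0.60
√T = √0.5 = 0.7071
φ(d₁) = φ(0.60) = 0.3332
vega = S·φ(d₁)·√T = 300·0.3332·0.7071 = 70.6817
(The call has the same vega.)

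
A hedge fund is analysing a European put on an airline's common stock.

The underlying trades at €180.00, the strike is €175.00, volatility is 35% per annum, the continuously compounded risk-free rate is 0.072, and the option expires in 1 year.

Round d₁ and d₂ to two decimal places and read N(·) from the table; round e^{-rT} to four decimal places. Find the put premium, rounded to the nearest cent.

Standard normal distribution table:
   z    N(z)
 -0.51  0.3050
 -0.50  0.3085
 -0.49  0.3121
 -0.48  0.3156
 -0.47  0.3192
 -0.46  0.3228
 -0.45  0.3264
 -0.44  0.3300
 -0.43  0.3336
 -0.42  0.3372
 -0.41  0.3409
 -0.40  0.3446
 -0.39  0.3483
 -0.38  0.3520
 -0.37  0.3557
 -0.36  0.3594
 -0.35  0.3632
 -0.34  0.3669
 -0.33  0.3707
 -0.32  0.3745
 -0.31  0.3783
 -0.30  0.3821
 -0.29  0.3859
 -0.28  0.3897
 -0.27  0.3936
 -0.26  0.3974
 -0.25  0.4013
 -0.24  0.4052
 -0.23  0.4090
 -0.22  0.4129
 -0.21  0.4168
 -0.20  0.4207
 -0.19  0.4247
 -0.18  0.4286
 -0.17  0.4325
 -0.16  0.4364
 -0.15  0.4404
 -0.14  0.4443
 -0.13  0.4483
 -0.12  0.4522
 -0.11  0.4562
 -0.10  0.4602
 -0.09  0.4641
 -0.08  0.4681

σ√T = 0.35 × 1.0000 = 0.3500
d₁ = [ln(180/175) + (0.072 + 0.35²/2)·1] / 0.3500 = [0.0282 + 0.1332] / 0.3500 = 0.4612 ≈ 0.46
d₂ = d₁ − σ√T = 0.4612 − 0.3500 = 0.1112 ≈ 0.11
e^(−rT) = e^(−0.072·1) = 0.9305
P = 175·0.9305·N(-0.11) − 180·N(-0.46) = 175·0.9305·0.4562 − 180·0.3228 = 74.2865 − 58.1040 = 16.1825

€16.18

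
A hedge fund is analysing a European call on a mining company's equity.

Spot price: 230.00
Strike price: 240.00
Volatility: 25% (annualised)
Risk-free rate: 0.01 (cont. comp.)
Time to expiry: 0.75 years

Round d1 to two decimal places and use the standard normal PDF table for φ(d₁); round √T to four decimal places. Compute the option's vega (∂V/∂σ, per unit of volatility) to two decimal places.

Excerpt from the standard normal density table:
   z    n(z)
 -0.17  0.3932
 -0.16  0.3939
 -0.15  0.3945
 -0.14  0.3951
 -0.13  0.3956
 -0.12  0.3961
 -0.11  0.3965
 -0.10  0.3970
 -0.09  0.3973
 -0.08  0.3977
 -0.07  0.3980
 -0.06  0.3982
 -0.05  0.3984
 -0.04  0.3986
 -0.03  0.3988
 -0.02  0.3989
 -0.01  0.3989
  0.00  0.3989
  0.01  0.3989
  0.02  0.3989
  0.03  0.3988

σ√T = 0.25 × 0.8660 = 0.2165
d₁ = [ln(230/240) + (0.01 + 0.25²/2)·0.75] / 0.2165 = [-0.0426 + 0.0309] / 0.2165 = -0.0537 ⇒ -0.05
√T = √0.75 = 0.8660
φ(d₁) = φ(-0.05) = 0.3984
vega = S·φ(d₁)·√T = 230·0.3984·0.8660 = 79.3533
(The put has the same vega.)

79.35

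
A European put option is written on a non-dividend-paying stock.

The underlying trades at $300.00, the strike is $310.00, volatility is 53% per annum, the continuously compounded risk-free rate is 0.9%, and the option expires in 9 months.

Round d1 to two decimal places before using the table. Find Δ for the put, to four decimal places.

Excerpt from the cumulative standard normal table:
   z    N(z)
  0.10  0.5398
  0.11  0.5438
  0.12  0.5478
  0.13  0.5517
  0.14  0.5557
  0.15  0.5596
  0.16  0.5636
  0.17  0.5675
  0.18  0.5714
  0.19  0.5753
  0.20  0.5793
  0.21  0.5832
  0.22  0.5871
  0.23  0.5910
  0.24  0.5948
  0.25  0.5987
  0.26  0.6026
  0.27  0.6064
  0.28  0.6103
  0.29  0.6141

-0.4325

σ√T = 0.53 × 0.8660 = 0.4590
d₁ = [ln(300/310) + (0.009 + 0.53²/2)·0.75] / 0.4590 = [-0.0328 + 0.1121] / 0.4590 = 0.1728 which rounds to 0.17
N(d₁) = N(0.17) = 0.5675
Δ_put = N(d₁) − 1 = 0.5675 − 1 = -0.4325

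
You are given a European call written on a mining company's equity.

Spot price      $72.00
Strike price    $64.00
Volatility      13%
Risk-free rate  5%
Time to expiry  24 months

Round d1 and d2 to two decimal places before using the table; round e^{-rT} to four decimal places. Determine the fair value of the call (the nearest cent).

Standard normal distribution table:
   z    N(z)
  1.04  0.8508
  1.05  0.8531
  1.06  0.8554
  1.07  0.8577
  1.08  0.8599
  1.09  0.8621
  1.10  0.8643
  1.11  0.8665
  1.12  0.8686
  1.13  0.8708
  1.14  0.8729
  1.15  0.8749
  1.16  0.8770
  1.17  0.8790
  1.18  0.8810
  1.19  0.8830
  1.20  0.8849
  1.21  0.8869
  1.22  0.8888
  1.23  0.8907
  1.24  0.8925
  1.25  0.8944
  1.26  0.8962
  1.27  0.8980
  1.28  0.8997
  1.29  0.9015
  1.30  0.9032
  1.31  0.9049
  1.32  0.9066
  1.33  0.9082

σ√T = 0.13 × 1.4142 = 0.1838
d₁ = [ln(72/64) + (0.05 + ½·0.13²)·2] / (σ√T) = (0.1178 + 0.1169) / 0.1838 = 1.2765 which rounds to 1.28
d₂ = 1.2765 − 0.1838 = 1.0927 which rounds to 1.09
exp(−rT) = exp(−0.05·2) = 0.9048
N(d₁) = N(1.28) = 0.8997;  N(d₂) = N(1.09) = 0.8621
C = 72·0.8997 − 64·0.9048·0.8621 = 64.7784 − 49.9218 = 14.8566

$14.86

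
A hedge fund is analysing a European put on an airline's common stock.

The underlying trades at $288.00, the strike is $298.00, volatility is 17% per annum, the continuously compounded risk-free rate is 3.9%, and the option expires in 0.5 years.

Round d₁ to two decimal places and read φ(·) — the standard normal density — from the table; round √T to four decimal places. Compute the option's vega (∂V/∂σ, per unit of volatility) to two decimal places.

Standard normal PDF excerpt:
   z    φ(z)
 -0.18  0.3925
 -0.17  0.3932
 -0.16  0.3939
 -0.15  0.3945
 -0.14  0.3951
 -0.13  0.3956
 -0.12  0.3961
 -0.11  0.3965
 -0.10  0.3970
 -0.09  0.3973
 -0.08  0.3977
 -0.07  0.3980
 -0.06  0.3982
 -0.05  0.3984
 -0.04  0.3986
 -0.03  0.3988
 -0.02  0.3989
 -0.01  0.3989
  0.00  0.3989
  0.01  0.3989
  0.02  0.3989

81.09

σ√T = 0.17·√0.5 = 0.1202
d₁ = [ln(288/298) + (0.039 + ½·0.17²)·0.5] / (σ√T) = (-0.0341 + 0.0267) / 0.1202 = -0.0616 → -0.06
√T = √0.5 = 0.7071
φ(d₁) = φ(-0.06) = 0.3982
vega = S·φ(d₁)·√T = 288·0.3982·0.7071 = 81.0914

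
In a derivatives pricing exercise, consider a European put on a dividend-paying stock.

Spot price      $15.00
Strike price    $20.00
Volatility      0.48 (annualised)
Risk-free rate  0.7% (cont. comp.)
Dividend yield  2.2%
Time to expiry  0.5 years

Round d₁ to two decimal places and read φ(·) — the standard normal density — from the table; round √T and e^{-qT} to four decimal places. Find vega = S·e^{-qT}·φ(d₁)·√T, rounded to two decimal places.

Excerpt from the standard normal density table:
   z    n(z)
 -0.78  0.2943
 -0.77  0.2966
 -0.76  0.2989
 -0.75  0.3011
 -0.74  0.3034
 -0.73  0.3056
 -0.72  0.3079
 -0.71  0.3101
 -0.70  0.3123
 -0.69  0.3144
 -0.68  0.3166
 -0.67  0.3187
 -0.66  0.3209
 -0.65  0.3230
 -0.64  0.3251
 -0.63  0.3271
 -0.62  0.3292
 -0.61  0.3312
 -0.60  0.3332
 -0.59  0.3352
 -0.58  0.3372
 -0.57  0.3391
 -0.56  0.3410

3.28

σ√T = 0.48·√0.5 = 0.3394
d₁ = [ln(15/20) + (0.007 − 0.022 + 0.48²/2)·0.5] / 0.3394 = [-0.2877 + 0.0501] / 0.3394 = -0.7000 which rounds to -0.70
√T = √0.5 = 0.7071
φ(d₁) = φ(-0.70) = 0.3123
e^(−qT) = e^(−0.022·0.5) = 0.9891
vega = S·e^(−qT)·φ(d₁)·√T = 15·0.9891·0.3123·0.7071 = 3.2763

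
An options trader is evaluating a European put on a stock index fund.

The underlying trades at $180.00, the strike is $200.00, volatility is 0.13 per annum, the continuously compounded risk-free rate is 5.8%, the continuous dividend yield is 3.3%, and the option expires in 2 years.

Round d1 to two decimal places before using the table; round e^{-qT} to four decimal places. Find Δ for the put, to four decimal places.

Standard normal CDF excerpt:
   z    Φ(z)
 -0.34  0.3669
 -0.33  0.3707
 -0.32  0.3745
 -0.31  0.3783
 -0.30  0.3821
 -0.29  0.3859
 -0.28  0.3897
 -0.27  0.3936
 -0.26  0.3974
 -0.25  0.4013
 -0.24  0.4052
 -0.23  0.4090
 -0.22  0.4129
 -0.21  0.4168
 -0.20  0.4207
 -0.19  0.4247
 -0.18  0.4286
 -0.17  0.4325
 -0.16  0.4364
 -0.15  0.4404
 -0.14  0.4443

σ√T = 0.13·√2 = 0.1838
d₁ = [ln(180/200) + (0.058 − 0.033 + 0.13²/2)·2] / 0.1838 = [-0.1054 + 0.0669] / 0.1838 = -0.2092 which rounds to -0.21
N(d₁) = N(-0.21) = 0.4168
Δ_put = e^(−qT)·(N(d₁) − 1) = 0.9361·(0.4168 − 1) = -0.5459

-0.5459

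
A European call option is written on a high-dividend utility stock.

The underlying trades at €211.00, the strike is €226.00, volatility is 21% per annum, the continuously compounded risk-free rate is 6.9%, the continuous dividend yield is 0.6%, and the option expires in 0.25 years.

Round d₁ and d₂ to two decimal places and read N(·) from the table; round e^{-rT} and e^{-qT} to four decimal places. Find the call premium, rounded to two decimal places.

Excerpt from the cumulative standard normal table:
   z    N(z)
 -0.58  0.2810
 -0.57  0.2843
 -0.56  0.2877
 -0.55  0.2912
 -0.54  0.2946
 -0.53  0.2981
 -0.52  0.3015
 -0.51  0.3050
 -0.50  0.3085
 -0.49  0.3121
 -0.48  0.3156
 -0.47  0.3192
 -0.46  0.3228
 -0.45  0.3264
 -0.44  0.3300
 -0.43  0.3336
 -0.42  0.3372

T = 0.25;  σ√T = 0.1050
d₁ = [ln(211/226) + (0.069 − 0.006 + 0.21²/2)·0.25] / 0.1050 = [-0.0687 + 0.0213] / 0.1050 = -0.4516 ≈ -0.45
d₂ = d₁ − σ√T = -0.4516 − 0.1050 = -0.5566 ≈ -0.56
e^(−qT) = e^(−0.006·0.25) = 0.9985;  e^(−rT) = e^(−0.069·0.25) = 0.9829
N(d₁) = N(-0.45) = 0.3264;  N(d₂) = N(-0.56) = 0.2877
C = 211·0.9985·0.3264 − 226·0.9829·0.2877 = 68.7671 − 63.9084 = 4.8587

€4.86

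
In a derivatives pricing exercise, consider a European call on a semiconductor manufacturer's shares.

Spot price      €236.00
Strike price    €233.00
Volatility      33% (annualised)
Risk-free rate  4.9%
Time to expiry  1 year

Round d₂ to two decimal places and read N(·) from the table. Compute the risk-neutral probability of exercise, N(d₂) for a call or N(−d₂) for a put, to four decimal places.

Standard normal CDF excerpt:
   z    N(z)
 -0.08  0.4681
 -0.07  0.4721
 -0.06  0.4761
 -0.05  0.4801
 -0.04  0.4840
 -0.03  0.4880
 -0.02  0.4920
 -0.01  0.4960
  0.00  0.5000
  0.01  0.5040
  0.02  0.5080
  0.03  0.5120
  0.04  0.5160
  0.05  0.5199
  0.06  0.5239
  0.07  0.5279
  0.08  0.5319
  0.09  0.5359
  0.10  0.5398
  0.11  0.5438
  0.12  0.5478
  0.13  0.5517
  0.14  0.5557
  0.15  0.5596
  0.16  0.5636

0.5080

σ√T = 0.33 × 1.0000 = 0.3300
d₁ = [ln(236/233) + (0.049 + 0.33²/2)·1] / 0.3300 = [0.0128 + 0.1035] / 0.3300 = 0.3523 → 0.35
d₂ = d₁ − σ√T = 0.3523 − 0.3300 = 0.0223 → 0.02
Risk-neutral Pr[S_T > K] = N(d₂) = N(0.02) = 0.5080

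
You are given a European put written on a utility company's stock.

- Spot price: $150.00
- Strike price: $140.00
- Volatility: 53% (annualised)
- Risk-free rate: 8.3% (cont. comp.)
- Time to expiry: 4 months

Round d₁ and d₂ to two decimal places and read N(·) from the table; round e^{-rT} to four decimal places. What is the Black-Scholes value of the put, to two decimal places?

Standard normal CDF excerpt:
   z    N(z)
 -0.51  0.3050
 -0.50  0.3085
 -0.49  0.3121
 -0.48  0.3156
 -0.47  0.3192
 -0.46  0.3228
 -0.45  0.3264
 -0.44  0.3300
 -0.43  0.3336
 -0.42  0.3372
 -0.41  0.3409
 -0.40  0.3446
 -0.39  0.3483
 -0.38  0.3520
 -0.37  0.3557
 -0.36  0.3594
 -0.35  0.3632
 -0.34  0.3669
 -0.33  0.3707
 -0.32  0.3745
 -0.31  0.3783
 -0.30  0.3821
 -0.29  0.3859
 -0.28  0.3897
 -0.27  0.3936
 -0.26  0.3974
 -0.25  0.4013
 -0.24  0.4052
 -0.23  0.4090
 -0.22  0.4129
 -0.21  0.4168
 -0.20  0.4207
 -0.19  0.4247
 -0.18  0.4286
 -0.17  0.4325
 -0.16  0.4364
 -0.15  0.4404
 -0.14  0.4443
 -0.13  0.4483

$11.55

σ√T = 0.53·√0.3333 = 0.3060
d₁ = [ln(150/140) + (0.083 + ½·0.53²)·0.3333] / (σ√T) = (0.0690 + 0.0745) / 0.3060 = 0.4689 which rounds to 0.47
d₂ = 0.4689 − 0.3060 = 0.1629 which rounds to 0.16
e^(−rT) = e^(−0.083·0.3333) = 0.9727
N(−d₂) = N(-0.16) = 0.4364;  N(−d₁) = N(-0.47) = 0.3192
P = 140·0.9727·0.4364 − 150·0.3192 = 59.4281 − 47.8800 = 11.5481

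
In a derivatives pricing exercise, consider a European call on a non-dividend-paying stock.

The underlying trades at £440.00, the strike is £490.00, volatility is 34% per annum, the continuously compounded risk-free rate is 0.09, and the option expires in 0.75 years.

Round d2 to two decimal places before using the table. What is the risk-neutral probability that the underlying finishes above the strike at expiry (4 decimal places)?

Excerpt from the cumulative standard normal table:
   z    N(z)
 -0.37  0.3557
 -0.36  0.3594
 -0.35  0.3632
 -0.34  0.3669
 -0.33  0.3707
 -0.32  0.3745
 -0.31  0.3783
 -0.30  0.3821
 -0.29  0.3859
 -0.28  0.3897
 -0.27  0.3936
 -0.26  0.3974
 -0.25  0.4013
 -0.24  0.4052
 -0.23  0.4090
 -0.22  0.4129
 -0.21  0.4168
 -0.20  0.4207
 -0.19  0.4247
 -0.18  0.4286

T = 0.75;  σ√T = 0.2944
d₁ = [ln(440/490) + (0.09 + 0.34²/2)·0.75] / 0.2944 = [-0.1076 + 0.1109] / 0.2944 = 0.0109 ≈ 0.01
d₂ = d₁ − σ√T = 0.0109 − 0.2944 = -0.2835 ≈ -0.28
Risk-neutral Pr[S_T > K] = N(d₂) = N(-0.28) = 0.3897

0.3897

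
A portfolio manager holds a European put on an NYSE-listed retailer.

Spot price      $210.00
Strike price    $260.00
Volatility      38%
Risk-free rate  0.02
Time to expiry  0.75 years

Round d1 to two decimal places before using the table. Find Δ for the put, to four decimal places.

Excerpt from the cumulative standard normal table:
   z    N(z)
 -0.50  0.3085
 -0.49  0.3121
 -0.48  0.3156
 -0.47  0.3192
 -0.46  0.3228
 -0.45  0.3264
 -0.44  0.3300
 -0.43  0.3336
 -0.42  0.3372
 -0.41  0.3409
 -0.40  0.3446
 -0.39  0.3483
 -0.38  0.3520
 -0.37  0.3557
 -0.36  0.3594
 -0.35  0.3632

T = 0.75;  σ√T = 0.3291
ln(S/K) + (r + σ²/2)T = ln(210/260) + (0.02 + 0.38²/2)·0.75 = -0.2136 + 0.0692 = -0.1444
d₁ = -0.1444 / 0.3291 = -0.4389 → -0.44
N(d₁) = N(-0.44) = 0.3300
Δ_put = N(d₁) − 1 = 0.3300 − 1 = -0.6700

-0.6700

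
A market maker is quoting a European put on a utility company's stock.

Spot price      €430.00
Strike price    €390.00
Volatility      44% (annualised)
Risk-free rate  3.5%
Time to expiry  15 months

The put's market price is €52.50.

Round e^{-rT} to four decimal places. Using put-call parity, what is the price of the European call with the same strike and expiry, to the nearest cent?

exp(−rT) = exp(−0.035·1.25) = 0.9572
Put-call parity: C − P = S − K·e^(−rT) = 430 − 390·0.9572 = 430 − 373.3080 = 56.6920
C = P + (C − P) = 52.50 + (56.6920) = 109.1920

€109.19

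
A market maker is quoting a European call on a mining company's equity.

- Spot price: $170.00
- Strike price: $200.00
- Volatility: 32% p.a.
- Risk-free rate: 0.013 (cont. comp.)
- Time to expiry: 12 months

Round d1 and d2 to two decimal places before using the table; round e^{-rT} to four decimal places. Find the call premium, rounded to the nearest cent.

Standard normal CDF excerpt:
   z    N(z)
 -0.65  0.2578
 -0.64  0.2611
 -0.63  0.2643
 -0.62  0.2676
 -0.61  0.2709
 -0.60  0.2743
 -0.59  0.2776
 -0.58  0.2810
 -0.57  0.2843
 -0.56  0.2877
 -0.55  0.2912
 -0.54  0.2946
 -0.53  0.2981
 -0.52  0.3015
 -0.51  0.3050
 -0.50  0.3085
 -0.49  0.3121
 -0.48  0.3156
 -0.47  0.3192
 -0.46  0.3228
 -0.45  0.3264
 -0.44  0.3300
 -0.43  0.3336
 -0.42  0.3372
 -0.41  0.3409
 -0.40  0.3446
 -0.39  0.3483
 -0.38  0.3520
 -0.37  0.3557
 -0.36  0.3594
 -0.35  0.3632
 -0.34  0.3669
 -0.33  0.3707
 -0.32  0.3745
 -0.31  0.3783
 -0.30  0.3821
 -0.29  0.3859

$12.13

T = 1;  σ√T = 0.3200
d₁ = [ln(170/200) + (0.013 + 0.32²/2)·1] / 0.3200 = [-0.1625 + 0.0642] / 0.3200 = -0.3072 ⇒ -0.31
d₂ = d₁ − σ√T = -0.3072 − 0.3200 = -0.6272 ⇒ -0.63
e^(−rT) = e^(−0.013·1) = 0.9871
N(d₁) = N(-0.31) = 0.3783;  N(d₂) = N(-0.63) = 0.2643
C = 170·0.3783 − 200·0.9871·0.2643 = 64.3110 − 52.1781 = 12.1329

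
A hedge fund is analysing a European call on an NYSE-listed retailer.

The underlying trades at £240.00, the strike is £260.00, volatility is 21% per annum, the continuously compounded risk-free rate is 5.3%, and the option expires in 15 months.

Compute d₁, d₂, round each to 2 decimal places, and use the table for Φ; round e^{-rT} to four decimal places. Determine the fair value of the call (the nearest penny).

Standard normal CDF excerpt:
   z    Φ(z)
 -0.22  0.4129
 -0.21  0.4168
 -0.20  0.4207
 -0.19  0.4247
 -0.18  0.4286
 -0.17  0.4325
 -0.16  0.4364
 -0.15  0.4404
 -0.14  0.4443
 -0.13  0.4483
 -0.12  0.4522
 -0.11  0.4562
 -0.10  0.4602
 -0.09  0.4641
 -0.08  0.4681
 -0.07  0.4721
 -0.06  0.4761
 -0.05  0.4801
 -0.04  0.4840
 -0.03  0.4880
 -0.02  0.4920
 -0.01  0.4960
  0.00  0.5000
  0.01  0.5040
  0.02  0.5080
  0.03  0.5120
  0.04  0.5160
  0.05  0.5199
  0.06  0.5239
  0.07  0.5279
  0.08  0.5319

σ√T = 0.21·√1.25 = 0.2348
d₁ = [ln(240/260) + (0.053 + 0.21²/2)·1.25] / 0.2348 = [-0.0800 + 0.0938] / 0.2348 = 0.0586 which rounds to 0.06
d₂ = d₁ − σ√T = 0.0586 − 0.2348 = -0.1761 which rounds to -0.18
exp(−rT) = exp(−0.053·1.25) = 0.9359
N(d₁) = N(0.06) = 0.5239;  N(d₂) = N(-0.18) = 0.4286
C = 240·0.5239 − 260·0.9359·0.4286 = 125.7360 − 104.2930 = 21.4430

£21.44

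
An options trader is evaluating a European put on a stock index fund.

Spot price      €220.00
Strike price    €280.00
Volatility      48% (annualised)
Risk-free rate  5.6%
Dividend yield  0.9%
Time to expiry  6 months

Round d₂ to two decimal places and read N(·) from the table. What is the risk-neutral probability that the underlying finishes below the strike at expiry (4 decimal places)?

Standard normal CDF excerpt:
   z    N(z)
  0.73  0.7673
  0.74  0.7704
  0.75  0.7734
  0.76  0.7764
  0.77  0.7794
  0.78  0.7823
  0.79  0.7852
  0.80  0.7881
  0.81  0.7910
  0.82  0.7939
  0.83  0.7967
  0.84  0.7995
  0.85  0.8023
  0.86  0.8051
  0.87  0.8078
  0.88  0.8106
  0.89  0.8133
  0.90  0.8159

σ√T = 0.48 × 0.7071 = 0.3394
d₁ = [ln(220/280) + (0.056 − 0.009 + 0.48²/2)·0.5] / 0.3394 = [-0.2412 + 0.0811] / 0.3394 = -0.4716 which rounds to -0.47
d₂ = d₁ − σ√T = -0.4716 − 0.3394 = -0.8110 which rounds to -0.81
Pr(exercise) under Q = N(−d₂) = N(0.81) = 0.7910

0.7910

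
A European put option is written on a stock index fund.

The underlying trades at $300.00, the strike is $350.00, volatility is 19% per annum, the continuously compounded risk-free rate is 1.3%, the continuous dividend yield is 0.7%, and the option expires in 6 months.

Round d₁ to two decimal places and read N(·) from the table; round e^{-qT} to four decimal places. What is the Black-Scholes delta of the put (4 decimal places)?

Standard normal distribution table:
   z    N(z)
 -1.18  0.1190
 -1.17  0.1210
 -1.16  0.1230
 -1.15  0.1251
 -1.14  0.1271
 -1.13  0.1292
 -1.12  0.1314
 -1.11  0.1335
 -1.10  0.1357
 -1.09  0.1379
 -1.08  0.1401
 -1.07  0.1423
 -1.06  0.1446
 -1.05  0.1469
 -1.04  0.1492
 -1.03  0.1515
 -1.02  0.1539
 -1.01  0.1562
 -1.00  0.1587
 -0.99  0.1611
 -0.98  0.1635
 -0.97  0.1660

-0.8524

σ√T = 0.19 × 0.7071 = 0.1344
d₁ = [ln(300/350) + (0.013 − 0.007 + ½·0.19²)·0.5] / (σ√T) = (-0.1542 + 0.0120) / 0.1344 = -1.0579 which rounds to -1.06
N(d₁) = N(-1.06) = 0.1446
Δ_put = e^(−qT)·(N(d₁) − 1) = 0.9965·(0.1446 − 1) = -0.8524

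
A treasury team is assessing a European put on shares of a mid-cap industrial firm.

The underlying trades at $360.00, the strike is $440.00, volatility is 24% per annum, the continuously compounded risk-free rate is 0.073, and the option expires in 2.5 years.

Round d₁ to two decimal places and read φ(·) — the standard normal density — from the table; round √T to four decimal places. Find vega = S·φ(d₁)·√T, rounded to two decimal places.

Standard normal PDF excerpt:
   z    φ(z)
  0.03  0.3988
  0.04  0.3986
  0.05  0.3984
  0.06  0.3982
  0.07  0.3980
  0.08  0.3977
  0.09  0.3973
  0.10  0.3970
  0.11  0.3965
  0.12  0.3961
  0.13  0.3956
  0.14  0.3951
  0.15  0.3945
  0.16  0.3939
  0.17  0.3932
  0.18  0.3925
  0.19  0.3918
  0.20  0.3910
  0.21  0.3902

σ√T = 0.24 × 1.5811 = 0.3795
d₁ = [ln(360/440) + (0.073 + 0.24²/2)·2.5] / 0.3795 = [-0.2007 + 0.2545] / 0.3795 = 0.1419 → 0.14
√T = √2.5 = 1.5811
φ(d₁) = φ(0.14) = 0.3951
vega = S·φ(d₁)·√T = 360·0.3951·1.5811 = 224.8893
(Vega is the same for a European call and put with the same parameters.)

224.89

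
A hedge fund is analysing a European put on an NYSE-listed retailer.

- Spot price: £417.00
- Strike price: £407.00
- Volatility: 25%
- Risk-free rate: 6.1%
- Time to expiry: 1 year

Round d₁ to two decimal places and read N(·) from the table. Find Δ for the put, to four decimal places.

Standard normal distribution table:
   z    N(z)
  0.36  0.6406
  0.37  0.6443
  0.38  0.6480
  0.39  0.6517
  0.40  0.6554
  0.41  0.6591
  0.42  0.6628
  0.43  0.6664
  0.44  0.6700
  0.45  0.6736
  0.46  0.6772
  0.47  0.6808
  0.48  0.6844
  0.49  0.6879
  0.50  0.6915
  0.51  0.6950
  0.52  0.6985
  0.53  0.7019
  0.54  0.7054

σ√T = 0.25·√1 = 0.2500
d₁ = [ln(417/407) + (0.061 + 0.25²/2)·1] / 0.2500 = [0.0243 + 0.0922] / 0.2500 = 0.4661 ≈ 0.47
N(d₁) = N(0.47) = 0.6808
Δ_put = N(d₁) − 1 = 0.6808 − 1 = -0.3192

-0.3192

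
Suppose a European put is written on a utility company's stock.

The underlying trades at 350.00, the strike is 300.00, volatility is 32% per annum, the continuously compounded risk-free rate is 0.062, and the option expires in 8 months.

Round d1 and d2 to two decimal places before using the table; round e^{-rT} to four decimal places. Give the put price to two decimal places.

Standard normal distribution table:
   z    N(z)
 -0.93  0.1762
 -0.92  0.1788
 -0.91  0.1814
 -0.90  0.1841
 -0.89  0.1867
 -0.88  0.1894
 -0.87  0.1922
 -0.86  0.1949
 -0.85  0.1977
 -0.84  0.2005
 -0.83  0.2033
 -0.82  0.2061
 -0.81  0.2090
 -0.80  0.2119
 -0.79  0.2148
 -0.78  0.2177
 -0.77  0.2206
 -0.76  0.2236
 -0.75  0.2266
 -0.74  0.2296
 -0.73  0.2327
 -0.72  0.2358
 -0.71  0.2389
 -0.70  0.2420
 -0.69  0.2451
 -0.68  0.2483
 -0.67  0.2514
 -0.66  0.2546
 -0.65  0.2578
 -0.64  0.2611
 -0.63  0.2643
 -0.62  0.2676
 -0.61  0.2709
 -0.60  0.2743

σ√T = 0.32·√0.6667 = 0.2613
d₁ = [ln(350/300) + (0.062 + 0.32²/2)·0.6667] / 0.2613 = [0.1542 + 0.0755] / 0.2613 = 0.8788 ⇒ 0.88
d₂ = d₁ − σ√T = 0.8788 − 0.2613 = 0.6175 ⇒ 0.62
exp(−rT) = exp(−0.062·0.6667) = 0.9595
P = 300·0.9595·N(-0.62) − 350·N(-0.88) = 300·0.9595·0.2676 − 350·0.1894 = 77.0287 − 66.2900 = 10.7387

10.74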